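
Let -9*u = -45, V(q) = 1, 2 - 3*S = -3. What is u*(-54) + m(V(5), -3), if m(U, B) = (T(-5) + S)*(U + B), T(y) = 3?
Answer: -838/3 ≈ -279.33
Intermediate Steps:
S = 5/3 (S = ⅔ - ⅓*(-3) = ⅔ + 1 = 5/3 ≈ 1.6667)
u = 5 (u = -⅑*(-45) = 5)
m(U, B) = 14*B/3 + 14*U/3 (m(U, B) = (3 + 5/3)*(U + B) = 14*(B + U)/3 = 14*B/3 + 14*U/3)
u*(-54) + m(V(5), -3) = 5*(-54) + ((14/3)*(-3) + (14/3)*1) = -270 + (-14 + 14/3) = -270 - 28/3 = -838/3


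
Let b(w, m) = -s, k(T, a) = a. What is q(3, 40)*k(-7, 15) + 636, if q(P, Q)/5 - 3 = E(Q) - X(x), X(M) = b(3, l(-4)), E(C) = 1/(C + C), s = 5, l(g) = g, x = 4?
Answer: 19791/16 ≈ 1236.9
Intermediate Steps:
b(w, m) = -5 (b(w, m) = -1*5 = -5)
E(C) = 1/(2*C)
X(M) = -5
q(P, Q) = 40 + 5/(2*Q) (q(P, Q) = 15 + 5*(1/(2*Q) - 1*(-5)) = 15 + 5*(1/(2*Q) + 5) = 15 + 5*(5 + 1/(2*Q)) = 15 + (25 + 5/(2*Q)) = 40 + 5/(2*Q))
q(3, 40)*k(-7, 15) + 636 = (40 + (5/2)/40)*15 + 636 = (40 + (5/2)*(1/40))*15 + 636 = (40 + 1/16)*15 + 636 = (641/16)*15 + 636 = 9615/16 + 636 = 19791/16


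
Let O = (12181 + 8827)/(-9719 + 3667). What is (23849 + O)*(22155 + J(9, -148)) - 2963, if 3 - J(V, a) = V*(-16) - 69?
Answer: 807102830716/1513 ≈ 5.3345e+8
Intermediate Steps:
O = -5252/1513 (O = 21008/(-6052) = 21008*(-1/6052) = -5252/1513 ≈ -3.4712)
J(V, a) = 72 + 16*V (J(V, a) = 3 - (V*(-16) - 69) = 3 - (-16*V - 69) = 3 - (-69 - 16*V) = 3 + (69 + 16*V) = 72 + 16*V)
(23849 + O)*(22155 + J(9, -148)) - 2963 = (23849 - 5252/1513)*(22155 + (72 + 16*9)) - 2963 = 36078285*(22155 + (72 + 144))/1513 - 2963 = 36078285*(22155 + 216)/1513 - 2963 = (36078285/1513)*22371 - 2963 = 807107313735/1513 - 2963 = 807102830716/1513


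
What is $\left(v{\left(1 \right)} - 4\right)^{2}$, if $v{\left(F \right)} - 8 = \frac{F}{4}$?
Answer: $\frac{289}{16} \approx 18.063$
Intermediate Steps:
$v{\left(F \right)} = 8 + \frac{F}{4}$
$\left(v{\left(1 \right)} - 4\right)^{2} = \left(\left(8 + \frac{1}{4} \cdot 1\right) - 4\right)^{2} = \left(\left(8 + \frac{1}{4}\right) - 4\right)^{2} = \left(\frac{33}{4} - 4\right)^{2} = \left(\frac{17}{4}\right)^{2} = \frac{289}{16}$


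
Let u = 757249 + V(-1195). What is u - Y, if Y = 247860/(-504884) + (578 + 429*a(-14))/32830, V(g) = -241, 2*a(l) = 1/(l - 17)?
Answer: 194488949072165233/256917796660 ≈ 7.5701e+5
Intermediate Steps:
a(l) = 1/(2*(-17 + l)) (a(l) = 1/(2*(l - 17)) = 1/(2*(-17 + l)))
Y = -121658171953/256917796660 (Y = 247860/(-504884) + (578 + 429*(1/(2*(-17 - 14))))/32830 = 247860*(-1/504884) + (578 + 429*((1/2)/(-31)))*(1/32830) = -61965/126221 + (578 + 429*((1/2)*(-1/31)))*(1/32830) = -61965/126221 + (578 + 429*(-1/62))*(1/32830) = -61965/126221 + (578 - 429/62)*(1/32830) = -61965/126221 + (35407/62)*(1/32830) = -61965/126221 + 35407/2035460 = -121658171953/256917796660 ≈ -0.47353)
u = 757008 (u = 757249 - 241 = 757008)
u - Y = 757008 - 1*(-121658171953/256917796660) = 757008 + 121658171953/256917796660 = 194488949072165233/256917796660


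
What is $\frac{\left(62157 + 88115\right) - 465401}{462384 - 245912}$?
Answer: $- \frac{315129}{216472} \approx -1.4557$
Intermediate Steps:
$\frac{\left(62157 + 88115\right) - 465401}{462384 - 245912} = \frac{150272 - 465401}{216472} = \left(-315129\right) \frac{1}{216472} = - \frac{315129}{216472}$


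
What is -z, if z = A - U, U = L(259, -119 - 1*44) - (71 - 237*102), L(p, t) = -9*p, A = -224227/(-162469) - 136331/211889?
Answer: 749484315209888/34425393941 ≈ 21771.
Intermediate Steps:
A = 25361673564/34425393941 (A = -224227*(-1/162469) - 136331*1/211889 = 224227/162469 - 136331/211889 = 25361673564/34425393941 ≈ 0.73671)
U = 21772 (U = -9*259 - (71 - 237*102) = -2331 - (71 - 24174) = -2331 - 1*(-24103) = -2331 + 24103 = 21772)
z = -749484315209888/34425393941 (z = 25361673564/34425393941 - 1*21772 = 25361673564/34425393941 - 21772 = -749484315209888/34425393941 ≈ -21771.)
-z = -1*(-749484315209888/34425393941) = 749484315209888/34425393941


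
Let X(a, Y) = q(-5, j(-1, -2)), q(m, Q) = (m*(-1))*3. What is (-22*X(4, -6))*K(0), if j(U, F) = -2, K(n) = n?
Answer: 0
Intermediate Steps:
q(m, Q) = -3*m (q(m, Q) = -m*3 = -3*m)
X(a, Y) = 15 (X(a, Y) = -3*(-5) = 15)
(-22*X(4, -6))*K(0) = -22*15*0 = -330*0 = 0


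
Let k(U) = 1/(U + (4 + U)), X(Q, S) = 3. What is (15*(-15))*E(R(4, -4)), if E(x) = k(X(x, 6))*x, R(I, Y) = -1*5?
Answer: 225/2 ≈ 112.50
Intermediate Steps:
k(U) = 1/(4 + 2*U)
R(I, Y) = -5
E(x) = x/10 (E(x) = (1/(2*(2 + 3)))*x = ((½)/5)*x = ((½)*(⅕))*x = x/10)
(15*(-15))*E(R(4, -4)) = (15*(-15))*((⅒)*(-5)) = -225*(-½) = 225/2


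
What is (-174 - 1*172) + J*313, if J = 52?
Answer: 15930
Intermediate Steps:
(-174 - 1*172) + J*313 = (-174 - 1*172) + 52*313 = (-174 - 172) + 16276 = -346 + 16276 = 15930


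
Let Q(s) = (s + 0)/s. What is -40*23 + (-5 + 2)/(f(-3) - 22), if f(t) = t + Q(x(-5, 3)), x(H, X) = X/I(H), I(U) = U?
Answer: -7359/8 ≈ -919.88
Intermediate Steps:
x(H, X) = X/H
Q(s) = 1 (Q(s) = s/s = 1)
f(t) = 1 + t (f(t) = t + 1 = 1 + t)
-40*23 + (-5 + 2)/(f(-3) - 22) = -40*23 + (-5 + 2)/((1 - 3) - 22) = -920 - 3/(-2 - 22) = -920 - 3/(-24) = -920 - 3*(-1/24) = -920 + ⅛ = -7359/8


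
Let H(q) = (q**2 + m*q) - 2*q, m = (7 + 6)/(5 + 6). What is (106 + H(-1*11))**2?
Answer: 55696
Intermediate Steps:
m = 13/11 ≈ 1.1818
H(q) = q**2 - 9*q/11 (H(q) = (q**2 + 13*q/11) - 2*q = q**2 - 9*q/11)
(106 + H(-1*11))**2 = (106 + (-1*11)*(-9 + 11*(-1*11))/11)**2 = (106 + (1/11)*(-11)*(-9 + 11*(-11)))**2 = (106 + (1/11)*(-11)*(-9 - 121))**2 = (106 + (1/11)*(-11)*(-130))**2 = (106 + 130)**2 = 236**2 = 55696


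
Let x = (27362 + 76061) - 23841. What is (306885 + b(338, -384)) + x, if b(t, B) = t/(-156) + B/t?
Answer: 391874189/1014 ≈ 3.8646e+5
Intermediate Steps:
b(t, B) = -t/156 + B/t (b(t, B) = t*(-1/156) + B/t = -t/156 + B/t)
x = 79582 (x = 103423 - 23841 = 79582)
(306885 + b(338, -384)) + x = (306885 + (-1/156*338 - 384/338)) + 79582 = (306885 + (-13/6 - 384*1/338)) + 79582 = (306885 + (-13/6 - 192/169)) + 79582 = (306885 - 3349/1014) + 79582 = 311178041/1014 + 79582 = 391874189/1014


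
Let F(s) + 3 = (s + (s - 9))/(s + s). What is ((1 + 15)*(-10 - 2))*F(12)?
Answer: 456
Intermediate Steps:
F(s) = -3 + (-9 + 2*s)/(2*s) (F(s) = -3 + (s + (s - 9))/(s + s) = -3 + (s + (-9 + s))/((2*s)) = -3 + (-9 + 2*s)*(1/(2*s)) = -3 + (-9 + 2*s)/(2*s))
((1 + 15)*(-10 - 2))*F(12) = ((1 + 15)*(-10 - 2))*(-2 - 9/2/12) = (16*(-12))*(-2 - 9/2*1/12) = -192*(-2 - 3/8) = -192*(-19/8) = 456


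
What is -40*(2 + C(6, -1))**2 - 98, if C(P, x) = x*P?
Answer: -738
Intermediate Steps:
C(P, x) = P*x
-40*(2 + C(6, -1))**2 - 98 = -40*(2 + 6*(-1))**2 - 98 = -40*(2 - 6)**2 - 98 = -40*(-4)**2 - 98 = -40*16 - 98 = -640 - 98 = -738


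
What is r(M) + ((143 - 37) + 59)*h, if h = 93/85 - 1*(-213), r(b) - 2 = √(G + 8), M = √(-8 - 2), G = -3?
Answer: 600568/17 + √5 ≈ 35330.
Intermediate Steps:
M = I*√10 (M = √(-10) = I*√10 ≈ 3.1623*I)
r(b) = 2 + √5 (r(b) = 2 + √(-3 + 8) = 2 + √5)
h = 18198/85 (h = 93*(1/85) + 213 = 93/85 + 213 = 18198/85 ≈ 214.09)
r(M) + ((143 - 37) + 59)*h = (2 + √5) + ((143 - 37) + 59)*(18198/85) = (2 + √5) + (106 + 59)*(18198/85) = (2 + √5) + 165*(18198/85) = (2 + √5) + 600534/17 = 600568/17 + √5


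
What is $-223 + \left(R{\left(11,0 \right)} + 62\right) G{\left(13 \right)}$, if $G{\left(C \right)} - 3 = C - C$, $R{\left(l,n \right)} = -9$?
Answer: $-64$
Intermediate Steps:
$G{\left(C \right)} = 3$ ($G{\left(C \right)} = 3 + \left(C - C\right) = 3 + 0 = 3$)
$-223 + \left(R{\left(11,0 \right)} + 62\right) G{\left(13 \right)} = -223 + \left(-9 + 62\right) 3 = -223 + 53 \cdot 3 = -223 + 159 = -64$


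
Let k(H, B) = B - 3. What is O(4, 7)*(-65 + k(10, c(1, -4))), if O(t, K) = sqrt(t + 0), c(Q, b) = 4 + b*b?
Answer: -96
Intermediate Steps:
c(Q, b) = 4 + b**2
O(t, K) = sqrt(t)
k(H, B) = -3 + B
O(4, 7)*(-65 + k(10, c(1, -4))) = sqrt(4)*(-65 + (-3 + (4 + (-4)**2))) = 2*(-65 + (-3 + (4 + 16))) = 2*(-65 + (-3 + 20)) = 2*(-65 + 17) = 2*(-48) = -96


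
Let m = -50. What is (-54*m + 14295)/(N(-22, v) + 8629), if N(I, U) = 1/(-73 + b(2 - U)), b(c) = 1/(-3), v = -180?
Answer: 3738900/1898377 ≈ 1.9695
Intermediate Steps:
b(c) = -1/3
N(I, U) = -3/220 (N(I, U) = 1/(-73 - 1/3) = 1/(-220/3) = -3/220)
(-54*m + 14295)/(N(-22, v) + 8629) = (-54*(-50) + 14295)/(-3/220 + 8629) = (2700 + 14295)/(1898377/220) = 16995*(220/1898377) = 3738900/1898377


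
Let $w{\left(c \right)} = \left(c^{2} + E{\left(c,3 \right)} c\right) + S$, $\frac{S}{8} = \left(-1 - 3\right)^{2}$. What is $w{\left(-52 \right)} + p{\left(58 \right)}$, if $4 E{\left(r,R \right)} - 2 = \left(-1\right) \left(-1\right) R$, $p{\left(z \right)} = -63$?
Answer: $2704$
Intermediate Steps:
$S = 128$ ($S = 8 \left(-1 - 3\right)^{2} = 8 \left(-4\right)^{2} = 8 \cdot 16 = 128$)
$E{\left(r,R \right)} = \frac{1}{2} + \frac{R}{4}$ ($E{\left(r,R \right)} = \frac{1}{2} + \frac{\left(-1\right) \left(-1\right) R}{4} = \frac{1}{2} + \frac{1 R}{4} = \frac{1}{2} + \frac{R}{4}$)
$w{\left(c \right)} = 128 + c^{2} + \frac{5 c}{4}$ ($w{\left(c \right)} = \left(c^{2} + \left(\frac{1}{2} + \frac{1}{4} \cdot 3\right) c\right) + 128 = \left(c^{2} + \left(\frac{1}{2} + \frac{3}{4}\right) c\right) + 128 = \left(c^{2} + \frac{5 c}{4}\right) + 128 = 128 + c^{2} + \frac{5 c}{4}$)
$w{\left(-52 \right)} + p{\left(58 \right)} = \left(128 + \left(-52\right)^{2} + \frac{5}{4} \left(-52\right)\right) - 63 = \left(128 + 2704 - 65\right) - 63 = 2767 - 63 = 2704$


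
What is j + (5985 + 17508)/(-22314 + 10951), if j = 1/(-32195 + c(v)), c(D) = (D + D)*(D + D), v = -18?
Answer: -65992870/31918667 ≈ -2.0675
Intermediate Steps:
c(D) = 4*D**2 (c(D) = (2*D)*(2*D) = 4*D**2)
j = -1/30899 (j = 1/(-32195 + 4*(-18)**2) = 1/(-32195 + 4*324) = 1/(-32195 + 1296) = 1/(-30899) = -1/30899 ≈ -3.2364e-5)
j + (5985 + 17508)/(-22314 + 10951) = -1/30899 + (5985 + 17508)/(-22314 + 10951) = -1/30899 + 23493/(-11363) = -1/30899 + 23493*(-1/11363) = -1/30899 - 23493/11363 = -65992870/31918667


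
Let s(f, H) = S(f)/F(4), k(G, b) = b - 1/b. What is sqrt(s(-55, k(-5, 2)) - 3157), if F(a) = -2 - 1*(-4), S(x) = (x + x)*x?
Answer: 2*I*sqrt(33) ≈ 11.489*I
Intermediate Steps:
k(G, b) = b - 1/b
S(x) = 2*x**2 (S(x) = (2*x)*x = 2*x**2)
F(a) = 2 (F(a) = -2 + 4 = 2)
s(f, H) = f**2 (s(f, H) = (2*f**2)/2 = (2*f**2)*(1/2) = f**2)
sqrt(s(-55, k(-5, 2)) - 3157) = sqrt((-55)**2 - 3157) = sqrt(3025 - 3157) = sqrt(-132) = 2*I*sqrt(33)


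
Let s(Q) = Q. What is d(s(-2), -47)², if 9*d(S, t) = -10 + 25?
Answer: 25/9 ≈ 2.7778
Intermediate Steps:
d(S, t) = 5/3 (d(S, t) = (-10 + 25)/9 = (⅑)*15 = 5/3)
d(s(-2), -47)² = (5/3)² = 25/9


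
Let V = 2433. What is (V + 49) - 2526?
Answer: -44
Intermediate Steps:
(V + 49) - 2526 = (2433 + 49) - 2526 = 2482 - 2526 = -44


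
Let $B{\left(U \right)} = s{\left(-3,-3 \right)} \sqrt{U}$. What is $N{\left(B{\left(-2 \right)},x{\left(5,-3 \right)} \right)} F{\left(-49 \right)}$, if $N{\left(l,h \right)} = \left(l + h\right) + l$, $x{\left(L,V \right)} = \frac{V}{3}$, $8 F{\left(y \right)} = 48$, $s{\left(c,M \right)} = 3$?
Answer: $-6 + 36 i \sqrt{2} \approx -6.0 + 50.912 i$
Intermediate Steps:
$F{\left(y \right)} = 6$ ($F{\left(y \right)} = \frac{1}{8} \cdot 48 = 6$)
$x{\left(L,V \right)} = \frac{V}{3}$ ($x{\left(L,V \right)} = V \frac{1}{3} = \frac{V}{3}$)
$B{\left(U \right)} = 3 \sqrt{U}$
$N{\left(l,h \right)} = h + 2 l$ ($N{\left(l,h \right)} = \left(h + l\right) + l = h + 2 l$)
$N{\left(B{\left(-2 \right)},x{\left(5,-3 \right)} \right)} F{\left(-49 \right)} = \left(\frac{1}{3} \left(-3\right) + 2 \cdot 3 \sqrt{-2}\right) 6 = \left(-1 + 2 \cdot 3 i \sqrt{2}\right) 6 = \left(-1 + 6 i \sqrt{2}\right) 6 = -6 + 36 i \sqrt{2}$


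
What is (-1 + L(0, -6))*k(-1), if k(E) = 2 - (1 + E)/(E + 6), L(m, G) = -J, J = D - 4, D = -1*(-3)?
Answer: 0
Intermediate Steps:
D = 3
J = -1 (J = 3 - 4 = -1)
L(m, G) = 1 (L(m, G) = -1*(-1) = 1)
k(E) = 2 - (1 + E)/(6 + E)
(-1 + L(0, -6))*k(-1) = (-1 + 1)*((11 - 1)/(6 - 1)) = 0*(10/5) = 0*((⅕)*10) = 0*2 = 0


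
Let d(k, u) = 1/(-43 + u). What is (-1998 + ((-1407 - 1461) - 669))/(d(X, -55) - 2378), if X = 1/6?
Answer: 108486/46609 ≈ 2.3276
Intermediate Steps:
X = ⅙ ≈ 0.16667
(-1998 + ((-1407 - 1461) - 669))/(d(X, -55) - 2378) = (-1998 + ((-1407 - 1461) - 669))/(1/(-43 - 55) - 2378) = (-1998 + (-2868 - 669))/(1/(-98) - 2378) = (-1998 - 3537)/(-1/98 - 2378) = -5535/(-233045/98) = -5535*(-98/233045) = 108486/46609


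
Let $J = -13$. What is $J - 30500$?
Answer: $-30513$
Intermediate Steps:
$J - 30500 = -13 - 30500 = -30513$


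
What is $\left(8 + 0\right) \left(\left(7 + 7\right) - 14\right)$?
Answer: $0$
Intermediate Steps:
$\left(8 + 0\right) \left(\left(7 + 7\right) - 14\right) = 8 \left(14 - 14\right) = 8 \cdot 0 = 0$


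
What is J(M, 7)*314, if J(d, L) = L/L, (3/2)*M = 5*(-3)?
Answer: 314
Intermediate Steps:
M = -10 (M = 2*(5*(-3))/3 = (2/3)*(-15) = -10)
J(d, L) = 1
J(M, 7)*314 = 1*314 = 314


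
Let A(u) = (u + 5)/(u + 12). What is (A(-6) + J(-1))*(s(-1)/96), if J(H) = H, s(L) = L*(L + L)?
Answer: -7/288 ≈ -0.024306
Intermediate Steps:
s(L) = 2*L² (s(L) = L*(2*L) = 2*L²)
A(u) = (5 + u)/(12 + u)
(A(-6) + J(-1))*(s(-1)/96) = ((5 - 6)/(12 - 6) - 1)*((2*(-1)²)/96) = (-1/6 - 1)*((2*1)*(1/96)) = ((⅙)*(-1) - 1)*(2*(1/96)) = (-⅙ - 1)*(1/48) = -7/6*1/48 = -7/288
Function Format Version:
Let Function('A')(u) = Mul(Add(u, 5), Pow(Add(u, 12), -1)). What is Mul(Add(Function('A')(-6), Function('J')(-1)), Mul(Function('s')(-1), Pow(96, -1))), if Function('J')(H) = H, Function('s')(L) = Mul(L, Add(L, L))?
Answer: Rational(-7, 288) ≈ -0.024306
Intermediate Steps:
Function('s')(L) = Mul(2, Pow(L, 2)) (Function('s')(L) = Mul(L, Mul(2, L)) = Mul(2, Pow(L, 2)))
Function('A')(u) = Mul(Pow(Add(12, u), -1), Add(5, u)) (Function('A')(u) = Mul(Add(5, u), Pow(Add(12, u), -1)) = Mul(Pow(Add(12, u), -1), Add(5, u)))
Mul(Add(Function('A')(-6), Function('J')(-1)), Mul(Function('s')(-1), Pow(96, -1))) = Mul(Add(Mul(Pow(Add(12, -6), -1), Add(5, -6)), -1), Mul(Mul(2, Pow(-1, 2)), Pow(96, -1))) = Mul(Add(Mul(Pow(6, -1), -1), -1), Mul(Mul(2, 1), Rational(1, 96))) = Mul(Add(Mul(Rational(1, 6), -1), -1), Mul(2, Rational(1, 96))) = Mul(Add(Rational(-1, 6), -1), Rational(1, 48)) = Mul(Rational(-7, 6), Rational(1, 48)) = Rational(-7, 288)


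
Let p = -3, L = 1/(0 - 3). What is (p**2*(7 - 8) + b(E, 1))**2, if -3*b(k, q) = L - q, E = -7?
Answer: 5929/81 ≈ 73.198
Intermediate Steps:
L = -1/3 (L = 1/(-3) = -1/3 ≈ -0.33333)
b(k, q) = 1/9 + q/3 (b(k, q) = -(-1/3 - q)/3 = 1/9 + q/3)
(p**2*(7 - 8) + b(E, 1))**2 = ((-3)**2*(7 - 8) + (1/9 + (1/3)*1))**2 = (9*(-1) + (1/9 + 1/3))**2 = (-9 + 4/9)**2 = (-77/9)**2 = 5929/81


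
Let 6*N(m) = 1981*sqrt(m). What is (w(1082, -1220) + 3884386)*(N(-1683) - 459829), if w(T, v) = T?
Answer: -1786650864972 + 3848556054*I*sqrt(187) ≈ -1.7867e+12 + 5.2628e+10*I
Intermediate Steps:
N(m) = 1981*sqrt(m)/6 (N(m) = (1981*sqrt(m))/6 = 1981*sqrt(m)/6)
(w(1082, -1220) + 3884386)*(N(-1683) - 459829) = (1082 + 3884386)*(1981*sqrt(-1683)/6 - 459829) = 3885468*(1981*(3*I*sqrt(187))/6 - 459829) = 3885468*(1981*I*sqrt(187)/2 - 459829) = 3885468*(-459829 + 1981*I*sqrt(187)/2) = -1786650864972 + 3848556054*I*sqrt(187)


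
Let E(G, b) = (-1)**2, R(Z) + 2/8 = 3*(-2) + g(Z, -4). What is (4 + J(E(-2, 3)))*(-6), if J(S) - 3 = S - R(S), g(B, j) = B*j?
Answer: -219/2 ≈ -109.50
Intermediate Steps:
R(Z) = -25/4 - 4*Z (R(Z) = -1/4 + (3*(-2) + Z*(-4)) = -1/4 + (-6 - 4*Z) = -25/4 - 4*Z)
E(G, b) = 1
J(S) = 37/4 + 5*S (J(S) = 3 + (S - (-25/4 - 4*S)) = 3 + (S + (25/4 + 4*S)) = 3 + (25/4 + 5*S) = 37/4 + 5*S)
(4 + J(E(-2, 3)))*(-6) = (4 + (37/4 + 5*1))*(-6) = (4 + (37/4 + 5))*(-6) = (4 + 57/4)*(-6) = (73/4)*(-6) = -219/2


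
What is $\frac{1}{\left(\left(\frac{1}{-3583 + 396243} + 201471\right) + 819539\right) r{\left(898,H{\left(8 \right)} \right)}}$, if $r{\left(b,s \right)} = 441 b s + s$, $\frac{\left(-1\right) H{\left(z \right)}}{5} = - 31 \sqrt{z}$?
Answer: $\frac{19633 \sqrt{2}}{4921804676178183989} \approx 5.6413 \cdot 10^{-15}$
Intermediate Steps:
$H{\left(z \right)} = 155 \sqrt{z}$ ($H{\left(z \right)} = - 5 \left(- 31 \sqrt{z}\right) = 155 \sqrt{z}$)
$r{\left(b,s \right)} = s + 441 b s$ ($r{\left(b,s \right)} = 441 b s + s = s + 441 b s$)
$\frac{1}{\left(\left(\frac{1}{-3583 + 396243} + 201471\right) + 819539\right) r{\left(898,H{\left(8 \right)} \right)}} = \frac{1}{\left(\left(\frac{1}{-3583 + 396243} + 201471\right) + 819539\right) 155 \sqrt{8} \left(1 + 441 \cdot 898\right)} = \frac{1}{\left(\left(\frac{1}{392660} + 201471\right) + 819539\right) 155 \cdot 2 \sqrt{2} \left(1 + 396018\right)} = \frac{1}{\left(\left(\frac{1}{392660} + 201471\right) + 819539\right) 310 \sqrt{2} \cdot 396019} = \frac{1}{\left(\frac{79109602861}{392660} + 819539\right) 122765890 \sqrt{2}} = \frac{\frac{1}{245531780} \sqrt{2}}{\frac{400909786601}{392660}} = \frac{392660 \frac{\sqrt{2}}{245531780}}{400909786601} = \frac{19633 \sqrt{2}}{4921804676178183989}$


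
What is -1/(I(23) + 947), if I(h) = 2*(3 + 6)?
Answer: -1/965 ≈ -0.0010363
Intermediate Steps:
I(h) = 18 (I(h) = 2*9 = 18)
-1/(I(23) + 947) = -1/(18 + 947) = -1/965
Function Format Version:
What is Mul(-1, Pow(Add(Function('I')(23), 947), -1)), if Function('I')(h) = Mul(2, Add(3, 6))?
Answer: Rational(-1, 965) ≈ -0.0010363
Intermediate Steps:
Function('I')(h) = 18 (Function('I')(h) = Mul(2, 9) = 18)
Mul(-1, Pow(Add(Function('I')(23), 947), -1)) = Mul(-1, Pow(Add(18, 947), -1)) = Mul(-1, Pow(965, -1)) = Mul(-1, Rational(1, 965)) = Rational(-1, 965)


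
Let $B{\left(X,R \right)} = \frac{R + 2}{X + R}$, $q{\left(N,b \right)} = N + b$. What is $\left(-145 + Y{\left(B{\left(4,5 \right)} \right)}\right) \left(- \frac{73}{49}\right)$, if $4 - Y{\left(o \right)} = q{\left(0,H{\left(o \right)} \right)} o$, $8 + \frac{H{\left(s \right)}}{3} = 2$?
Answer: $\frac{9271}{49} \approx 189.2$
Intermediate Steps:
$H{\left(s \right)} = -18$ ($H{\left(s \right)} = -24 + 3 \cdot 2 = -24 + 6 = -18$)
$B{\left(X,R \right)} = \frac{2 + R}{R + X}$
$Y{\left(o \right)} = 4 + 18 o$ ($Y{\left(o \right)} = 4 - \left(0 - 18\right) o = 4 - - 18 o = 4 + 18 o$)
$\left(-145 + Y{\left(B{\left(4,5 \right)} \right)}\right) \left(- \frac{73}{49}\right) = \left(-145 + \left(4 + 18 \frac{2 + 5}{5 + 4}\right)\right) \left(- \frac{73}{49}\right) = \left(-145 + \left(4 + 18 \cdot \frac{1}{9} \cdot 7\right)\right) \left(\left(-73\right) \frac{1}{49}\right) = \left(-145 + \left(4 + 18 \cdot \frac{1}{9} \cdot 7\right)\right) \left(- \frac{73}{49}\right) = \left(-145 + \left(4 + 18 \cdot \frac{7}{9}\right)\right) \left(- \frac{73}{49}\right) = \left(-145 + \left(4 + 14\right)\right) \left(- \frac{73}{49}\right) = \left(-145 + 18\right) \left(- \frac{73}{49}\right) = \left(-127\right) \left(- \frac{73}{49}\right) = \frac{9271}{49}$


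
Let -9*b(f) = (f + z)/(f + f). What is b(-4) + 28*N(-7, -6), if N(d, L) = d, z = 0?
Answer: -3529/18 ≈ -196.06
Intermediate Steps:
b(f) = -1/18 (b(f) = -(f + 0)/(9*(f + f)) = -f/(9*(2*f)) = -f*1/(2*f)/9 = -⅑*½ = -1/18)
b(-4) + 28*N(-7, -6) = -1/18 + 28*(-7) = -1/18 - 196 = -3529/18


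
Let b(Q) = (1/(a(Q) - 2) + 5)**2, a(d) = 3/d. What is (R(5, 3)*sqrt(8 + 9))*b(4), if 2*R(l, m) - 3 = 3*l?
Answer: 3969*sqrt(17)/25 ≈ 654.58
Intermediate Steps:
b(Q) = (5 + 1/(-2 + 3/Q))**2 (b(Q) = (1/(3/Q - 2) + 5)**2 = (1/(-2 + 3/Q) + 5)**2 = (5 + 1/(-2 + 3/Q))**2)
R(l, m) = 3/2 + 3*l/2 (R(l, m) = 3/2 + (3*l)/2 = 3/2 + 3*l/2)
(R(5, 3)*sqrt(8 + 9))*b(4) = ((3/2 + (3/2)*5)*sqrt(8 + 9))*(9*(-5 + 3*4)**2/(-3 + 2*4)**2) = ((3/2 + 15/2)*sqrt(17))*(9*(-5 + 12)**2/(-3 + 8)**2) = (9*sqrt(17))*(9*7**2/5**2) = (9*sqrt(17))*(9*49*(1/25)) = (9*sqrt(17))*(441/25) = 3969*sqrt(17)/25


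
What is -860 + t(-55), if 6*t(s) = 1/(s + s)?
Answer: -567601/660 ≈ -860.00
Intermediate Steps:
t(s) = 1/(12*s) (t(s) = 1/(6*(s + s)) = 1/(6*((2*s))) = (1/(2*s))/6 = 1/(12*s))
-860 + t(-55) = -860 + (1/12)/(-55) = -860 + (1/12)*(-1/55) = -860 - 1/660 = -567601/660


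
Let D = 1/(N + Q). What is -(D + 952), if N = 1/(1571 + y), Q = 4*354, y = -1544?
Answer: -36397843/38233 ≈ -952.00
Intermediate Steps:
Q = 1416
N = 1/27 (N = 1/(1571 - 1544) = 1/27 ≈ 0.037037)
D = 27/38233 (D = 1/(1/27 + 1416) = 1/(38233/27) = 27/38233 ≈ 0.00070620)
-(D + 952) = -(27/38233 + 952) = -1*36397843/38233 = -36397843/38233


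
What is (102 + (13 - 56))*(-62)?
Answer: -3658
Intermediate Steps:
(102 + (13 - 56))*(-62) = (102 - 43)*(-62) = 59*(-62) = -3658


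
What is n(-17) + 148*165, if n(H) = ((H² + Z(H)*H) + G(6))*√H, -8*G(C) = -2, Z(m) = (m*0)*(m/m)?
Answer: 24420 + 1157*I*√17/4 ≈ 24420.0 + 1192.6*I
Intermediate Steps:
Z(m) = 0 (Z(m) = 0*1 = 0)
G(C) = ¼ (G(C) = -⅛*(-2) = ¼)
n(H) = √H*(¼ + H²) (n(H) = ((H² + 0*H) + ¼)*√H = ((H² + 0) + ¼)*√H = (H² + ¼)*√H = (¼ + H²)*√H = √H*(¼ + H²))
n(-17) + 148*165 = √(-17)*(¼ + (-17)²) + 148*165 = (I*√17)*(¼ + 289) + 24420 = (I*√17)*(1157/4) + 24420 = 1157*I*√17/4 + 24420 = 24420 + 1157*I*√17/4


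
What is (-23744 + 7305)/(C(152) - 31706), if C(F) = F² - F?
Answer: 16439/8754 ≈ 1.8779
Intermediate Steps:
(-23744 + 7305)/(C(152) - 31706) = (-23744 + 7305)/(152*(-1 + 152) - 31706) = -16439/(152*151 - 31706) = -16439/(22952 - 31706) = -16439/(-8754) = -16439*(-1/8754) = 16439/8754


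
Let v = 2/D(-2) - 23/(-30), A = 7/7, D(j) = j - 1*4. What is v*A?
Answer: 13/30 ≈ 0.43333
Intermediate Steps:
D(j) = -4 + j (D(j) = j - 4 = -4 + j)
A = 1 (A = 7*(⅐) = 1)
v = 13/30 (v = 2/(-4 - 2) - 23/(-30) = 2/(-6) - 23*(-1/30) = 2*(-⅙) + 23/30 = -⅓ + 23/30 = 13/30 ≈ 0.43333)
v*A = (13/30)*1 = 13/30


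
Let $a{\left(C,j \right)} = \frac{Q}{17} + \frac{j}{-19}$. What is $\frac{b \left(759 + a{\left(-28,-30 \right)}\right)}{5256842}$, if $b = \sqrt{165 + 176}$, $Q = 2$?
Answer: $\frac{245705 \sqrt{341}}{1697959966} \approx 0.0026722$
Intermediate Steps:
$a{\left(C,j \right)} = \frac{2}{17} - \frac{j}{19}$ ($a{\left(C,j \right)} = \frac{2}{17} + \frac{j}{-19} = 2 \cdot \frac{1}{17} + j \left(- \frac{1}{19}\right) = \frac{2}{17} - \frac{j}{19}$)
$b = \sqrt{341} \approx 18.466$
$\frac{b \left(759 + a{\left(-28,-30 \right)}\right)}{5256842} = \frac{\sqrt{341} \left(759 + \left(\frac{2}{17} - - \frac{30}{19}\right)\right)}{5256842} = \sqrt{341} \left(759 + \left(\frac{2}{17} + \frac{30}{19}\right)\right) \frac{1}{5256842} = \sqrt{341} \left(759 + \frac{548}{323}\right) \frac{1}{5256842} = \sqrt{341} \cdot \frac{245705}{323} \cdot \frac{1}{5256842} = \frac{245705 \sqrt{341}}{323} \cdot \frac{1}{5256842} = \frac{245705 \sqrt{341}}{1697959966}$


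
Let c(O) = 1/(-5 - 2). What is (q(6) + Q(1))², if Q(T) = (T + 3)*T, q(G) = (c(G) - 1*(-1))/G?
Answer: 841/49 ≈ 17.163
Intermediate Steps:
c(O) = -⅐ (c(O) = 1/(-7) = -⅐)
q(G) = 6/(7*G) (q(G) = (-⅐ - 1*(-1))/G = (-⅐ + 1)/G = 6/(7*G))
Q(T) = T*(3 + T) (Q(T) = (3 + T)*T = T*(3 + T))
(q(6) + Q(1))² = ((6/7)/6 + 1*(3 + 1))² = ((6/7)*(⅙) + 1*4)² = (⅐ + 4)² = (29/7)² = 841/49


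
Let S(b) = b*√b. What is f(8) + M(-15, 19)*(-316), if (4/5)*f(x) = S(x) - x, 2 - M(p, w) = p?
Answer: -5382 + 20*√2 ≈ -5353.7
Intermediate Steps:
M(p, w) = 2 - p
S(b) = b^(3/2)
f(x) = -5*x/4 + 5*x^(3/2)/4 (f(x) = 5*(x^(3/2) - x)/4 = -5*x/4 + 5*x^(3/2)/4)
f(8) + M(-15, 19)*(-316) = (-5/4*8 + 5*8^(3/2)/4) + (2 - 1*(-15))*(-316) = (-10 + 5*(16*√2)/4) + (2 + 15)*(-316) = (-10 + 20*√2) + 17*(-316) = (-10 + 20*√2) - 5372 = -5382 + 20*√2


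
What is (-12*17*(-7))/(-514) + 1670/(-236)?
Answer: -298847/30326 ≈ -9.8545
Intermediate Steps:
(-12*17*(-7))/(-514) + 1670/(-236) = -204*(-7)*(-1/514) + 1670*(-1/236) = 1428*(-1/514) - 835/118 = -714/257 - 835/118 = -298847/30326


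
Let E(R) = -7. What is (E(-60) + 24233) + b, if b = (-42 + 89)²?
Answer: 26435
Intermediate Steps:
b = 2209 (b = 47² = 2209)
(E(-60) + 24233) + b = (-7 + 24233) + 2209 = 24226 + 2209 = 26435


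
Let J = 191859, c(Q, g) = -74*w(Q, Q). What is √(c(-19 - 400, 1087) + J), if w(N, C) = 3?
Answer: 3*√21293 ≈ 437.76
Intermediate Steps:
c(Q, g) = -222 (c(Q, g) = -74*3 = -222)
√(c(-19 - 400, 1087) + J) = √(-222 + 191859) = √191637 = 3*√21293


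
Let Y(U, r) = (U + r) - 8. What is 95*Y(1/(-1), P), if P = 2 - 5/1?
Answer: -1140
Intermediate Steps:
P = -3 (P = 2 - 5*1 = 2 - 5 = -3)
Y(U, r) = -8 + U + r
95*Y(1/(-1), P) = 95*(-8 + 1/(-1) - 3) = 95*(-8 - 1 - 3) = 95*(-12) = -1140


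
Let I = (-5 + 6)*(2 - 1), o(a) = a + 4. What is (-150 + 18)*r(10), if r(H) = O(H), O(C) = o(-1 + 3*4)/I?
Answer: -1980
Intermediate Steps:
o(a) = 4 + a
I = 1 (I = 1*1 = 1)
O(C) = 15 (O(C) = (4 + (-1 + 3*4))/1 = (4 + (-1 + 12))*1 = (4 + 11)*1 = 15*1 = 15)
r(H) = 15
(-150 + 18)*r(10) = (-150 + 18)*15 = -132*15 = -1980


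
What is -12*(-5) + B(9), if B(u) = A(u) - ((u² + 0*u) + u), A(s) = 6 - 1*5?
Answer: -29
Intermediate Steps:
A(s) = 1 (A(s) = 6 - 5 = 1)
B(u) = 1 - u - u² (B(u) = 1 - ((u² + 0*u) + u) = 1 - ((u² + 0) + u) = 1 - (u² + u) = 1 - (u + u²) = 1 + (-u - u²) = 1 - u - u²)
-12*(-5) + B(9) = -12*(-5) + (1 - 1*9 - 1*9²) = 60 + (1 - 9 - 1*81) = 60 + (1 - 9 - 81) = 60 - 89 = -29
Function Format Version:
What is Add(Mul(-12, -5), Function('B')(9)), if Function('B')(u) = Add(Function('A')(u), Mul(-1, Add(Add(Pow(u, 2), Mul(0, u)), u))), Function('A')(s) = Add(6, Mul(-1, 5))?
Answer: -29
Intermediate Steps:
Function('A')(s) = 1 (Function('A')(s) = Add(6, -5) = 1)
Function('B')(u) = Add(1, Mul(-1, u), Mul(-1, Pow(u, 2))) (Function('B')(u) = Add(1, Mul(-1, Add(Add(Pow(u, 2), Mul(0, u)), u))) = Add(1, Mul(-1, Add(Add(Pow(u, 2), 0), u))) = Add(1, Mul(-1, Add(Pow(u, 2), u))) = Add(1, Mul(-1, Add(u, Pow(u, 2)))) = Add(1, Add(Mul(-1, u), Mul(-1, Pow(u, 2)))) = Add(1, Mul(-1, u), Mul(-1, Pow(u, 2))))
Add(Mul(-12, -5), Function('B')(9)) = Add(Mul(-12, -5), Add(1, Mul(-1, 9), Mul(-1, Pow(9, 2)))) = Add(60, Add(1, -9, Mul(-1, 81))) = Add(60, Add(1, -9, -81)) = Add(60, -89) = -29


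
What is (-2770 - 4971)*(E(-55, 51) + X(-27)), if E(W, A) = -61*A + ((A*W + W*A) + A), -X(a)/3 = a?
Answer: 66487449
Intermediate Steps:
X(a) = -3*a
E(W, A) = -60*A + 2*A*W (E(W, A) = -61*A + ((A*W + A*W) + A) = -61*A + (2*A*W + A) = -61*A + (A + 2*A*W) = -60*A + 2*A*W)
(-2770 - 4971)*(E(-55, 51) + X(-27)) = (-2770 - 4971)*(2*51*(-30 - 55) - 3*(-27)) = -7741*(2*51*(-85) + 81) = -7741*(-8670 + 81) = -7741*(-8589) = 66487449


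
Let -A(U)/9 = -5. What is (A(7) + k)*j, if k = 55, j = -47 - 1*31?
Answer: -7800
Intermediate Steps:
j = -78 (j = -47 - 31 = -78)
A(U) = 45 (A(U) = -9*(-5) = 45)
(A(7) + k)*j = (45 + 55)*(-78) = 100*(-78) = -7800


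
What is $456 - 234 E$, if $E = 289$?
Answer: $-67170$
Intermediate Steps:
$456 - 234 E = 456 - 67626 = -67170$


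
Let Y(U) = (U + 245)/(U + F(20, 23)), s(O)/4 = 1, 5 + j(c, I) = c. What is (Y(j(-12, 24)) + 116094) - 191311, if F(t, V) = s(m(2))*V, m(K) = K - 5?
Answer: -1880349/25 ≈ -75214.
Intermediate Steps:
j(c, I) = -5 + c
m(K) = -5 + K
s(O) = 4 (s(O) = 4*1 = 4)
F(t, V) = 4*V
Y(U) = (245 + U)/(92 + U) (Y(U) = (U + 245)/(U + 4*23) = (245 + U)/(U + 92) = (245 + U)/(92 + U))
(Y(j(-12, 24)) + 116094) - 191311 = ((245 + (-5 - 12))/(92 + (-5 - 12)) + 116094) - 191311 = ((245 - 17)/(92 - 17) + 116094) - 191311 = (228/75 + 116094) - 191311 = ((1/75)*228 + 116094) - 191311 = (76/25 + 116094) - 191311 = 2902426/25 - 191311 = -1880349/25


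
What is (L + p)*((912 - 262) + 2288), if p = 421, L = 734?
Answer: 3393390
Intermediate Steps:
(L + p)*((912 - 262) + 2288) = (734 + 421)*((912 - 262) + 2288) = 1155*(650 + 2288) = 1155*2938 = 3393390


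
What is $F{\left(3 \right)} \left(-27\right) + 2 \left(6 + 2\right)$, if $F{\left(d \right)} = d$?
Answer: $-65$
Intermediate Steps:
$F{\left(3 \right)} \left(-27\right) + 2 \left(6 + 2\right) = 3 \left(-27\right) + 2 \left(6 + 2\right) = -81 + 2 \cdot 8 = -81 + 16 = -65$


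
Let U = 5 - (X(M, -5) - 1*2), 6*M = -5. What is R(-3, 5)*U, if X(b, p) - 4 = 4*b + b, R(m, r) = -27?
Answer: -387/2 ≈ -193.50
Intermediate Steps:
M = -5/6 (M = (1/6)*(-5) = -5/6 ≈ -0.83333)
X(b, p) = 4 + 5*b (X(b, p) = 4 + (4*b + b) = 4 + 5*b)
U = 43/6 (U = 5 - ((4 + 5*(-5/6)) - 1*2) = 5 - ((4 - 25/6) - 2) = 5 - (-1/6 - 2) = 5 - 1*(-13/6) = 5 + 13/6 = 43/6 ≈ 7.1667)
R(-3, 5)*U = -27*43/6 = -387/2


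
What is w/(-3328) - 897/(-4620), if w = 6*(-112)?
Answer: 15859/40040 ≈ 0.39608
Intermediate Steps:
w = -672
w/(-3328) - 897/(-4620) = -672/(-3328) - 897/(-4620) = -672*(-1/3328) - 897*(-1/4620) = 21/104 + 299/1540 = 15859/40040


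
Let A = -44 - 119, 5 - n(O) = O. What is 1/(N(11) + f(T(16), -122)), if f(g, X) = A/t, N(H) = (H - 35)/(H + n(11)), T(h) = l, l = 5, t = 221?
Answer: -1105/6119 ≈ -0.18059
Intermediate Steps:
n(O) = 5 - O
A = -163
T(h) = 5
N(H) = (-35 + H)/(-6 + H) (N(H) = (H - 35)/(H + (5 - 1*11)) = (-35 + H)/(H + (5 - 11)) = (-35 + H)/(H - 6) = (-35 + H)/(-6 + H))
f(g, X) = -163/221
1/(N(11) + f(T(16), -122)) = 1/((-35 + 11)/(-6 + 11) - 163/221) = 1/(-24/5 - 163/221) = 1/(-6119/1105) = -1105/6119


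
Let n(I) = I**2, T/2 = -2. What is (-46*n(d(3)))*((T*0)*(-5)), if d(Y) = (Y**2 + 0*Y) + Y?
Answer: 0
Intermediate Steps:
d(Y) = Y + Y**2 (d(Y) = (Y**2 + 0) + Y = Y**2 + Y = Y + Y**2)
T = -4 (T = 2*(-2) = -4)
(-46*n(d(3)))*((T*0)*(-5)) = (-46*9*(1 + 3)**2)*(-4*0*(-5)) = (-46*(3*4)**2)*(0*(-5)) = -46*12**2*0 = -46*144*0 = -6624*0 = 0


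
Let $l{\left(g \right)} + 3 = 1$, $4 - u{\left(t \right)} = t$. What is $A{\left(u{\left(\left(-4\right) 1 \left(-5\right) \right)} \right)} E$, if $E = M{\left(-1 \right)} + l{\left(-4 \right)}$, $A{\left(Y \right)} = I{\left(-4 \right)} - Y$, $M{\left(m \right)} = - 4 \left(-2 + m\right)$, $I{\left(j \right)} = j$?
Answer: $120$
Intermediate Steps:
$u{\left(t \right)} = 4 - t$
$l{\left(g \right)} = -2$ ($l{\left(g \right)} = -3 + 1 = -2$)
$M{\left(m \right)} = 8 - 4 m$
$A{\left(Y \right)} = -4 - Y$
$E = 10$ ($E = \left(8 - -4\right) - 2 = \left(8 + 4\right) - 2 = 12 - 2 = 10$)
$A{\left(u{\left(\left(-4\right) 1 \left(-5\right) \right)} \right)} E = \left(-4 - \left(4 - \left(-4\right) 1 \left(-5\right)\right)\right) 10 = \left(-4 - \left(4 - \left(-4\right) \left(-5\right)\right)\right) 10 = \left(-4 - \left(4 - 20\right)\right) 10 = \left(-4 - -16\right) 10 = \left(-4 + 16\right) 10 = 12 \cdot 10 = 120$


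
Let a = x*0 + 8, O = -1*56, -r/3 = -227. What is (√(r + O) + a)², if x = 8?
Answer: 1089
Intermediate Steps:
r = 681 (r = -3*(-227) = 681)
O = -56
a = 8 (a = 8*0 + 8 = 0 + 8 = 8)
(√(r + O) + a)² = (√(681 - 56) + 8)² = (√625 + 8)² = (25 + 8)² = 33² = 1089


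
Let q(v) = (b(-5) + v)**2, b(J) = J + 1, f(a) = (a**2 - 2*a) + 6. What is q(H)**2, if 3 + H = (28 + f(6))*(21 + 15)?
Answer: 18753758574721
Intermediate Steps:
f(a) = 6 + a**2 - 2*a
b(J) = 1 + J
H = 2085 (H = -3 + (28 + (6 + 6**2 - 2*6))*(21 + 15) = -3 + (28 + (6 + 36 - 12))*36 = -3 + (28 + 30)*36 = -3 + 58*36 = -3 + 2088 = 2085)
q(v) = (-4 + v)**2 (q(v) = ((1 - 5) + v)**2 = (-4 + v)**2)
q(H)**2 = ((-4 + 2085)**2)**2 = (2081**2)**2 = 4330561**2 = 18753758574721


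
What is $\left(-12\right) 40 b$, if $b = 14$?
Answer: $-6720$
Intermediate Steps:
$\left(-12\right) 40 b = \left(-12\right) 40 \cdot 14 = \left(-480\right) 14 = -6720$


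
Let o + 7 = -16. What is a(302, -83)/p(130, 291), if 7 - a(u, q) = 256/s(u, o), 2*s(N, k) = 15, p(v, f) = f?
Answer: -407/4365 ≈ -0.093242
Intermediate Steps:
o = -23 (o = -7 - 16 = -23)
s(N, k) = 15/2 (s(N, k) = (½)*15 = 15/2)
a(u, q) = -407/15 (a(u, q) = 7 - 256/15/2 = 7 - 256*2/15 = 7 - 1*512/15 = 7 - 512/15 = -407/15)
a(302, -83)/p(130, 291) = -407/15/291 = -407/15*1/291 = -407/4365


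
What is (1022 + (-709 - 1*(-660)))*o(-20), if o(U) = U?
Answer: -19460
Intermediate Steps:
(1022 + (-709 - 1*(-660)))*o(-20) = (1022 + (-709 - 1*(-660)))*(-20) = (1022 + (-709 + 660))*(-20) = (1022 - 49)*(-20) = 973*(-20) = -19460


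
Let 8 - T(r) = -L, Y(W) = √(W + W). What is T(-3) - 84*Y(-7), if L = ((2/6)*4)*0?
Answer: 8 - 84*I*√14 ≈ 8.0 - 314.3*I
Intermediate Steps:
L = 0 (L = ((2*(⅙))*4)*0 = ((⅓)*4)*0 = (4/3)*0 = 0)
Y(W) = √2*√W (Y(W) = √(2*W) = √2*√W)
T(r) = 8 (T(r) = 8 - (-1)*0 = 8 - 1*0 = 8 + 0 = 8)
T(-3) - 84*Y(-7) = 8 - 84*√2*√(-7) = 8 - 84*√2*I*√7 = 8 - 84*I*√14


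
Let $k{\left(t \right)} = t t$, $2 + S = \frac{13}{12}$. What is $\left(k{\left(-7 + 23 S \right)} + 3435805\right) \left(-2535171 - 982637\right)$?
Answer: $- \frac{108803490460007}{9} \approx -1.2089 \cdot 10^{13}$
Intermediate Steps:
$S = - \frac{11}{12}$ ($S = -2 + \frac{13}{12} = - \frac{11}{12} \approx -0.91667$)
$k{\left(t \right)} = t^{2}$
$\left(k{\left(-7 + 23 S \right)} + 3435805\right) \left(-2535171 - 982637\right) = \left(\left(-7 + 23 \left(- \frac{11}{12}\right)\right)^{2} + 3435805\right) \left(-2535171 - 982637\right) = \left(\left(-7 - \frac{253}{12}\right)^{2} + 3435805\right) \left(-3517808\right) = \left(\left(- \frac{337}{12}\right)^{2} + 3435805\right) \left(-3517808\right) = \left(\frac{113569}{144} + 3435805\right) \left(-3517808\right) = \frac{494869489}{144} \left(-3517808\right) = - \frac{108803490460007}{9}$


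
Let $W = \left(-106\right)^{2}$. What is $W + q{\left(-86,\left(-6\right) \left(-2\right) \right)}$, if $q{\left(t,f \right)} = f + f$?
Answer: $11260$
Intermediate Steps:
$q{\left(t,f \right)} = 2 f$
$W = 11236$
$W + q{\left(-86,\left(-6\right) \left(-2\right) \right)} = 11236 + 2 \left(\left(-6\right) \left(-2\right)\right) = 11236 + 2 \cdot 12 = 11236 + 24 = 11260$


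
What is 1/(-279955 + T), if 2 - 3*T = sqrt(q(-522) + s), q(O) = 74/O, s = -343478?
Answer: -657612729/184101622786504 + 9*I*sqrt(2599786055)/184101622786504 ≈ -3.572e-6 + 2.4926e-9*I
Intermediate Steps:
T = 2/3 - I*sqrt(2599786055)/261 (T = 2/3 - sqrt(74/(-522) - 343478)/3 = 2/3 - sqrt(74*(-1/522) - 343478)/3 = 2/3 - sqrt(-37/261 - 343478)/3 = 2/3 - I*sqrt(2599786055)/261 ≈ 0.66667 - 195.36*I)
1/(-279955 + T) = 1/(-279955 + (2/3 - I*sqrt(2599786055)/261)) = 1/(-839863/3 - I*sqrt(2599786055)/261)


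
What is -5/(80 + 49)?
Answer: -5/129 ≈ -0.038760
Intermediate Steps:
-5/(80 + 49) = -5/129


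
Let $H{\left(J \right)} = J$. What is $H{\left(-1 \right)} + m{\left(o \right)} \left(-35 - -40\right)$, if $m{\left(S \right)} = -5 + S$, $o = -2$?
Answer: $-36$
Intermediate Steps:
$H{\left(-1 \right)} + m{\left(o \right)} \left(-35 - -40\right) = -1 + \left(-5 - 2\right) \left(-35 - -40\right) = -1 - 7 \left(-35 + 40\right) = -1 - 35 = -36$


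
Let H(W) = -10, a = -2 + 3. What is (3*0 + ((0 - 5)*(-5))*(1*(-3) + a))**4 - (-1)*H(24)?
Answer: 6249990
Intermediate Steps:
a = 1
(3*0 + ((0 - 5)*(-5))*(1*(-3) + a))**4 - (-1)*H(24) = (3*0 + ((0 - 5)*(-5))*(1*(-3) + 1))**4 - (-1)*(-10) = (0 + (-5*(-5))*(-3 + 1))**4 - 1*10 = (0 + 25*(-2))**4 - 10 = (0 - 50)**4 - 10 = (-50)**4 - 10 = 6250000 - 10 = 6249990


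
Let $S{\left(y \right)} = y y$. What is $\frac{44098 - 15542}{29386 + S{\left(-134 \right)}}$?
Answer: $\frac{14278}{23671} \approx 0.60319$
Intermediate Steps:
$S{\left(y \right)} = y^{2}$
$\frac{44098 - 15542}{29386 + S{\left(-134 \right)}} = \frac{44098 - 15542}{29386 + \left(-134\right)^{2}} = \frac{28556}{29386 + 17956} = \frac{28556}{47342} = 28556 \cdot \frac{1}{47342} = \frac{14278}{23671}$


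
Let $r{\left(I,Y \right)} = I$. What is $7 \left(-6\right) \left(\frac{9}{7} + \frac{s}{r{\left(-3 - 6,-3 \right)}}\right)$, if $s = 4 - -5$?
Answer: $-12$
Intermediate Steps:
$s = 9$ ($s = 4 + 5 = 9$)
$7 \left(-6\right) \left(\frac{9}{7} + \frac{s}{r{\left(-3 - 6,-3 \right)}}\right) = 7 \left(-6\right) \left(\frac{9}{7} + \frac{9}{-3 - 6}\right) = - 42 \left(9 \cdot \frac{1}{7} + \frac{9}{-3 - 6}\right) = - 42 \left(\frac{9}{7} + \frac{9}{-9}\right) = - 42 \left(\frac{9}{7} + 9 \left(- \frac{1}{9}\right)\right) = - 42 \left(\frac{9}{7} - 1\right) = \left(-42\right) \frac{2}{7} = -12$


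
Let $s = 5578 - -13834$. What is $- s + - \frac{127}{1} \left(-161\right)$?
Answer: $1035$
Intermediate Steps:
$s = 19412$ ($s = 5578 + 13834 = 19412$)
$- s + - \frac{127}{1} \left(-161\right) = \left(-1\right) 19412 + - \frac{127}{1} \left(-161\right) = -19412 + \left(-127\right) 1 \left(-161\right) = -19412 - -20447 = -19412 + 20447 = 1035$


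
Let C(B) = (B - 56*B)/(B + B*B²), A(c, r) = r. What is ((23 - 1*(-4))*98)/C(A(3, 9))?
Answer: -216972/55 ≈ -3944.9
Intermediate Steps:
C(B) = -55*B/(B + B³) (C(B) = (-55*B)/(B + B³) = -55*B/(B + B³))
((23 - 1*(-4))*98)/C(A(3, 9)) = ((23 - 1*(-4))*98)/((-55/(1 + 9²))) = ((23 + 4)*98)/((-55/(1 + 81))) = (27*98)/((-55/82)) = 2646/((-55*1/82)) = 2646/(-55/82) = 2646*(-82/55) = -216972/55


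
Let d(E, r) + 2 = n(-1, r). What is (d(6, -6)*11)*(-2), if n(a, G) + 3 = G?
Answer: 242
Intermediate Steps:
n(a, G) = -3 + G
d(E, r) = -5 + r (d(E, r) = -2 + (-3 + r) = -5 + r)
(d(6, -6)*11)*(-2) = ((-5 - 6)*11)*(-2) = -11*11*(-2) = -121*(-2) = 242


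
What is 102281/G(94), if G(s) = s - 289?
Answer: -102281/195 ≈ -524.52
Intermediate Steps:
G(s) = -289 + s
102281/G(94) = 102281/(-289 + 94) = 102281/(-195) = 102281*(-1/195) = -102281/195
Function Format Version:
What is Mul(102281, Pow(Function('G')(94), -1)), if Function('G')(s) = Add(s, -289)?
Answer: Rational(-102281, 195) ≈ -524.52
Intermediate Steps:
Function('G')(s) = Add(-289, s)
Mul(102281, Pow(Function('G')(94), -1)) = Mul(102281, Pow(Add(-289, 94), -1)) = Mul(102281, Pow(-195, -1)) = Mul(102281, Rational(-1, 195)) = Rational(-102281, 195)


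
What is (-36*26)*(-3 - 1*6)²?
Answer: -75816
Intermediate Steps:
(-36*26)*(-3 - 1*6)² = -936*(-3 - 6)² = -936*(-9)² = -936*81 = -75816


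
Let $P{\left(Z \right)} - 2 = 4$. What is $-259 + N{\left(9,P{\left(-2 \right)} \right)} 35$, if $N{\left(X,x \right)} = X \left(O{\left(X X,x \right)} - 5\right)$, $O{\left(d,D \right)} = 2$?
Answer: $-1204$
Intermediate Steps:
$P{\left(Z \right)} = 6$ ($P{\left(Z \right)} = 2 + 4 = 6$)
$N{\left(X,x \right)} = - 3 X$ ($N{\left(X,x \right)} = X \left(2 - 5\right) = X \left(-3\right) = - 3 X$)
$-259 + N{\left(9,P{\left(-2 \right)} \right)} 35 = -259 + \left(-3\right) 9 \cdot 35 = -259 - 945 = -1204$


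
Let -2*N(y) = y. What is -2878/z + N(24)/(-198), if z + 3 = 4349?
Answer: -43141/71709 ≈ -0.60161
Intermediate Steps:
z = 4346 (z = -3 + 4349 = 4346)
N(y) = -y/2
-2878/z + N(24)/(-198) = -2878/4346 - ½*24/(-198) = -2878*1/4346 - 12*(-1/198) = -1439/2173 + 2/33 = -43141/71709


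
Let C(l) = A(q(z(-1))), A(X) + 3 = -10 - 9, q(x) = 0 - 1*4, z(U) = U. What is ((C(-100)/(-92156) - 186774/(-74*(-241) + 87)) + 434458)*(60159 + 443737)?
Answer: 90386622030573038724/412881919 ≈ 2.1892e+11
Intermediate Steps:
q(x) = -4 (q(x) = 0 - 4 = -4)
A(X) = -22 (A(X) = -3 + (-10 - 9) = -3 - 19 = -22)
C(l) = -22
((C(-100)/(-92156) - 186774/(-74*(-241) + 87)) + 434458)*(60159 + 443737) = ((-22/(-92156) - 186774/(-74*(-241) + 87)) + 434458)*(60159 + 443737) = ((-22*(-1/92156) - 186774/(17834 + 87)) + 434458)*503896 = ((11/46078 - 186774/17921) + 434458)*503896 = (-8605975241/825763838 + 434458)*503896 = (358751099554563/825763838)*503896 = 90386622030573038724/412881919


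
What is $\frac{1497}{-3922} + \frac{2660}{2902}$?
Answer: $\frac{3044113}{5690822} \approx 0.53492$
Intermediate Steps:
$\frac{1497}{-3922} + \frac{2660}{2902} = 1497 \left(- \frac{1}{3922}\right) + 2660 \cdot \frac{1}{2902} = - \frac{1497}{3922} + \frac{1330}{1451} = \frac{3044113}{5690822}$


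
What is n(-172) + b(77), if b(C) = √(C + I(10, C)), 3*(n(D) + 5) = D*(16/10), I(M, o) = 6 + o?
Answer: -1451/15 + 4*√10 ≈ -84.084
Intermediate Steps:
n(D) = -5 + 8*D/15 (n(D) = -5 + (D*(16/10))/3 = -5 + (D*(16*(⅒)))/3 = -5 + (D*(8/5))/3 = -5 + (8*D/5)/3 = -5 + 8*D/15)
b(C) = √(6 + 2*C) (b(C) = √(C + (6 + C)) = √(6 + 2*C))
n(-172) + b(77) = (-5 + (8/15)*(-172)) + √(6 + 2*77) = (-5 - 1376/15) + √(6 + 154) = -1451/15 + √160 = -1451/15 + 4*√10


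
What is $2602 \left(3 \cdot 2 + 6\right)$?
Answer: $31224$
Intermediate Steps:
$2602 \left(3 \cdot 2 + 6\right) = 2602 \left(6 + 6\right) = 2602 \cdot 12 = 31224$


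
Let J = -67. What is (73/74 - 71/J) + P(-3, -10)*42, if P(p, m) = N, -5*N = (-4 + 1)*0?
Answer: 10145/4958 ≈ 2.0462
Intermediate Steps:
N = 0 (N = -(-4 + 1)*0/5 = -(-3)*0/5 = -⅕*0 = 0)
P(p, m) = 0
(73/74 - 71/J) + P(-3, -10)*42 = (73/74 - 71/(-67)) + 0*42 = (73*(1/74) - 71*(-1/67)) + 0 = (73/74 + 71/67) + 0 = 10145/4958 + 0 = 10145/4958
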